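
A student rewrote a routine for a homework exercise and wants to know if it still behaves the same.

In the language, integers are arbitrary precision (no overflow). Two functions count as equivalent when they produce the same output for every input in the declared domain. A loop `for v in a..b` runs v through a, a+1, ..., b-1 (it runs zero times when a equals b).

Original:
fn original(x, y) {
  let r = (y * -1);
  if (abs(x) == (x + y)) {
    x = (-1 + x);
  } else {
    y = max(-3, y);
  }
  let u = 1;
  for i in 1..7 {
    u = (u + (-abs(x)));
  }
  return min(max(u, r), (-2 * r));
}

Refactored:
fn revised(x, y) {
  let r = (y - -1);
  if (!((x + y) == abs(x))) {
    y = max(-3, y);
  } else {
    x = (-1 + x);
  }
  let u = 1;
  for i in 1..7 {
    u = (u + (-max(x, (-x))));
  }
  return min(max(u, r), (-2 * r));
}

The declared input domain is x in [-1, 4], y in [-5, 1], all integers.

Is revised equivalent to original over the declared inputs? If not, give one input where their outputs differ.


Take x=-1, y=-5.
original: r becomes 5; next (abs(x) == (x + y)) evaluates to false; next y becomes -3; next u becomes 1; next at i=1:; next u becomes 0; next at i=2:; next u becomes -1; next at i=3:; next u becomes -2; next at i=4:; next u becomes -3; next at i=5:; next u becomes -4; next at i=6:; next u becomes -5; next final value -10
revised: r becomes -4; next (!((x + y) == abs(x))) evaluates to true; next y becomes -3; next u becomes 1; next at i=1:; next u becomes 0; next at i=2:; next u becomes -1; next at i=3:; next u becomes -2; next at i=4:; next u becomes -3; next at i=5:; next u becomes -4; next at i=6:; next u becomes -5; next final value -4
-10 against -4: the behavior changed.
verdict: not equivalent; witness: x=-1, y=-5


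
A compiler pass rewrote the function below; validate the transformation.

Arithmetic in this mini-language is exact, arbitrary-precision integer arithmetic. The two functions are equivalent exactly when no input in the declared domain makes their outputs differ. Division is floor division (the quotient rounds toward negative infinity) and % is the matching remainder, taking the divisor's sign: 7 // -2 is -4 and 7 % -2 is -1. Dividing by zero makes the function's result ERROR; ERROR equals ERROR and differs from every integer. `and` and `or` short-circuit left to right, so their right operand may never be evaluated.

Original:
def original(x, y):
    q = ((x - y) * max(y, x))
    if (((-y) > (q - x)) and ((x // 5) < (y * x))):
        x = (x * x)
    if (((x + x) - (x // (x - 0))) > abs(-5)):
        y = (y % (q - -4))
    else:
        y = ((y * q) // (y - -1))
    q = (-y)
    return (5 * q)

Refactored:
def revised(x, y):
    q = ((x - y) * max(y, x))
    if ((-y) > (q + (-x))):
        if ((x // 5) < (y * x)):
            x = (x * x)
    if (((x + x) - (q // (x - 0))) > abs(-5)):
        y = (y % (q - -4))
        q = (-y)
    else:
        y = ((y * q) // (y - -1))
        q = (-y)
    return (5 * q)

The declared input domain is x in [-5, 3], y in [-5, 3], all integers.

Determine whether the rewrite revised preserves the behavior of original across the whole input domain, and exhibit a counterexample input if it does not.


At x=-1, y=-5: original gives 25, revised gives ERROR.
verdict: not equivalent; witness: x=-1, y=-5


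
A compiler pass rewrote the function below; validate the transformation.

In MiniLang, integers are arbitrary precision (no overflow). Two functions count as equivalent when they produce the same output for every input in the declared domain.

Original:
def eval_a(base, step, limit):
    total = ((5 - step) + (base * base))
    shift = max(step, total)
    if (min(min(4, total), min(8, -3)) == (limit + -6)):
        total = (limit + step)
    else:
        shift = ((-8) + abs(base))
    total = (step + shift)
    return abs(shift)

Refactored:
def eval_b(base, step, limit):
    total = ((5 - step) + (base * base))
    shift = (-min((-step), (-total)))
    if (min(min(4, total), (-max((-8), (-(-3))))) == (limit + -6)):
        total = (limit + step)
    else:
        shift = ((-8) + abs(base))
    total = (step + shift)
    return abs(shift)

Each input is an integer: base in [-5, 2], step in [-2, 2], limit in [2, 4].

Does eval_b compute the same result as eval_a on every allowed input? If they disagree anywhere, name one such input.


Equivalent — the differences include same computation, different form, yet no declared input distinguishes the two.
As a probe, take base=-4, step=2, limit=3: eval_a runs total=19, then shift=19, then (min(min(4, total), min(8, -3)) == (limit + -6)) is true, then total=5, then total=21, then returns 19; eval_b runs total=19, then shift=19, then (min(min(4, total), (-max((-8), (-(-3))))) == (limit + -6)) is true, then total=5, then total=21, then returns 19; both end at 19.
An exhaustive pass over the 120 declared inputs shows identical outputs.
verdict: equivalent


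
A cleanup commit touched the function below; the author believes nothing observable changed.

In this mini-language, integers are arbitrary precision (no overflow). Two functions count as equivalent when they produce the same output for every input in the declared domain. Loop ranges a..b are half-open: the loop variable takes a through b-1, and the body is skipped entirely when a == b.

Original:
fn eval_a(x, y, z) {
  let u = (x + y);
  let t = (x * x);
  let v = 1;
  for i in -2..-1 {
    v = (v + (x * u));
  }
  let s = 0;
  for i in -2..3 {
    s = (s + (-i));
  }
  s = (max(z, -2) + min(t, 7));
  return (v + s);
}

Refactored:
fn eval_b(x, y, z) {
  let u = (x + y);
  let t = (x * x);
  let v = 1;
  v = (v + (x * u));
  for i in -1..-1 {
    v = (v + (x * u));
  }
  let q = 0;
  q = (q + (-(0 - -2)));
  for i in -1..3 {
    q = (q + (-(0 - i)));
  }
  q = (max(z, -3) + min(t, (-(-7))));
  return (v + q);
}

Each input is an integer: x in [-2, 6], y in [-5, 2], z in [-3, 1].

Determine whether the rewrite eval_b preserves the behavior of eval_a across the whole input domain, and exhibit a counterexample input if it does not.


Take x=-2, y=-5, z=-3.
eval_a: u=-7, then t=4, then v=1, then (i=-2), then v=15, then s=0, then (i=-2), then s=2, then (i=-1), then s=3, then (i=0), then s=3, then (i=1), then s=2, then (i=2), then s=0, then s=2, then returns 17
eval_b: u=-7, then t=4, then v=1, then v=15, then the loop over i runs zero times, then q=0, then q=-2, then (i=-1), then q=-3, then (i=0), then q=-3, then (i=1), then q=-2, then (i=2), then q=0, then q=1, then returns 16
17 against 16: the behavior changed.
verdict: not equivalent; witness: x=-2, y=-5, z=-3


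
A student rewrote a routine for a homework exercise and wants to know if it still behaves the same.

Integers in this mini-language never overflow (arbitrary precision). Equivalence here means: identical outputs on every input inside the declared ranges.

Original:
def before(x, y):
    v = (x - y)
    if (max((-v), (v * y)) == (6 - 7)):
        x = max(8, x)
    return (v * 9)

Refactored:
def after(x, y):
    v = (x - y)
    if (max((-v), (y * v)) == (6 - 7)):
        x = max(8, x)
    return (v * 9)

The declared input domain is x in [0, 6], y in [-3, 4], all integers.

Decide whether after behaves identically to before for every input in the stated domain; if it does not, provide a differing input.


Reading the diff, among the changes: same computation, different form.
One worked example (x=2, y=4) — before: v=-2, then (max((-v), (v * y)) == (6 - 7)) is false, then returns -18; after: v=-2, then (max((-v), (y * v)) == (6 - 7)) is false, then returns -18; agreement on -18.
Sweeping the whole domain (56 inputs) finds no disagreement.
verdict: equivalent


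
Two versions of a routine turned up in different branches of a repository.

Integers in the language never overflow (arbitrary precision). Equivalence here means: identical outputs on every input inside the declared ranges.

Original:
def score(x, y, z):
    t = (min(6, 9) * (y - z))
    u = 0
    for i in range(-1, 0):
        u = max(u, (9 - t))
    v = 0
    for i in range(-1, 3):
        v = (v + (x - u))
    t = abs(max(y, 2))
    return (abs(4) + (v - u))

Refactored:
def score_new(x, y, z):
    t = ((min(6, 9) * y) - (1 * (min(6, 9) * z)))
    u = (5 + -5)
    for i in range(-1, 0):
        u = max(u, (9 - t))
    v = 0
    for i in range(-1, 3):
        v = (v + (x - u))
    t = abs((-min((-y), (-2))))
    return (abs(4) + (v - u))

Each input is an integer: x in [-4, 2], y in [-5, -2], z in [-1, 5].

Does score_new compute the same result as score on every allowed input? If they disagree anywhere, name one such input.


Side by side, the visible changes include: min/max/abs usage differs; also arithmetic usage differs; also constant usage differs.
Spot check at x=-4, y=-4, z=1 — score: t=-30, then u=0, then (i=-1), then u=39, then v=0, then (i=-1), then v=-43, then (i=0), then v=-86, then (i=1), then v=-129, then (i=2), then v=-172, then t=2, then returns -207. score_new: t=-30, then u=0, then (i=-1), then u=39, then v=0, then (i=-1), then v=-43, then (i=0), then v=-86, then (i=1), then v=-129, then (i=2), then v=-172, then t=2, then returns -207. Both give -207.
Checked all 196 inputs in the declared domain: the outputs agree on every one.
verdict: equivalent


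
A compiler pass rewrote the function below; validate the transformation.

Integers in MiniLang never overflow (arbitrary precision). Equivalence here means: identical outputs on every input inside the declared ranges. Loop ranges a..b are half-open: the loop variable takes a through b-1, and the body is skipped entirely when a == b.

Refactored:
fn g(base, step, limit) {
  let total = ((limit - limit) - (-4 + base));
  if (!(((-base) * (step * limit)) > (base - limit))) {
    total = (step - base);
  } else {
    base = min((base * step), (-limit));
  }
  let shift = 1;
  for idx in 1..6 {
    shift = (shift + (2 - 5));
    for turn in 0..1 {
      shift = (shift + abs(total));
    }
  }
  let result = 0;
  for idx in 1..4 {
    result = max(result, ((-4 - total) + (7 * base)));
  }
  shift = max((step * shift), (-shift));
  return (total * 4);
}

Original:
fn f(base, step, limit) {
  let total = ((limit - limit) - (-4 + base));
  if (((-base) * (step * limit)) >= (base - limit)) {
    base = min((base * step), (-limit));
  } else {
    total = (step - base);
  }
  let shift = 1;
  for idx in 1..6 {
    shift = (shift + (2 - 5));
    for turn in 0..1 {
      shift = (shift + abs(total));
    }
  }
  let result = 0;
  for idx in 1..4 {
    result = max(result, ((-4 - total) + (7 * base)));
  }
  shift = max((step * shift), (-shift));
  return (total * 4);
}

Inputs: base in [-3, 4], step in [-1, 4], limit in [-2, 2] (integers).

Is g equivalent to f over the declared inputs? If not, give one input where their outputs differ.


Not equivalent: base=-2, step=-1, limit=2 separates them (24 vs 4).
f: total = 6; (((-base) * (step * limit)) >= (base - limit)) -> true; base = -2; shift = 1; [idx=1]; shift = -2; [turn=0]; shift = 4; [idx=2]; shift = 1; [turn=0]; shift = 7; [idx=3]; shift = 4; [turn=0]; shift = 10; [idx=4]; shift = 7; [turn=0]; shift = 13; [idx=5]; shift = 10; [turn=0]; shift = 16; result = 0; [idx=1]; result = 0; [idx=2]; result = 0; [idx=3]; result = 0; shift = -16; return 24
g: total = 6; (!(((-base) * (step * limit)) > (base - limit))) -> true; total = 1; shift = 1; [idx=1]; shift = -2; [turn=0]; shift = -1; [idx=2]; shift = -4; [turn=0]; shift = -3; [idx=3]; shift = -6; [turn=0]; shift = -5; [idx=4]; shift = -8; [turn=0]; shift = -7; [idx=5]; shift = -10; [turn=0]; shift = -9; result = 0; [idx=1]; result = 0; [idx=2]; result = 0; [idx=3]; result = 0; shift = 9; return 4
verdict: not equivalent; witness: base=-2, step=-1, limit=2


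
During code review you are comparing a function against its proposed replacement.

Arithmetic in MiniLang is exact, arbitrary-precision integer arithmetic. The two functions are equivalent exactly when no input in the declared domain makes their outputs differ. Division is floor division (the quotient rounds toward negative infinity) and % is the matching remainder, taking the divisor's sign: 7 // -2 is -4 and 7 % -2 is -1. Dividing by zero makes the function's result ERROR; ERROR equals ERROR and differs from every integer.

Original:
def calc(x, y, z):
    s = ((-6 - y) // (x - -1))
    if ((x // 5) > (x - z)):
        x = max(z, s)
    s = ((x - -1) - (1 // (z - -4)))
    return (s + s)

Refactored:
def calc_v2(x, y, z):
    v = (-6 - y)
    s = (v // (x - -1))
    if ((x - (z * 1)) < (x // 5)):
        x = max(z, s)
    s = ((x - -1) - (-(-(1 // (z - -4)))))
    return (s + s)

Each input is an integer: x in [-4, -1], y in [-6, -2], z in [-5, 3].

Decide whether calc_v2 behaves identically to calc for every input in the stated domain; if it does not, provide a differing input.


Side by side, the visible changes include: comparison usage differs, plus constant usage differs, plus arithmetic usage differs, plus local variable names differ, plus statement counts differ.
One worked example (x=-4, y=-3, z=3) — calc: s becomes 1; next ((x // 5) > (x - z)) evaluates to true; next x becomes 3; next s becomes 4; next final value 8; calc_v2: v becomes -3; next s becomes 1; next ((x - (z * 1)) < (x // 5)) evaluates to true; next x becomes 3; next s becomes 4; next final value 8; agreement on 8.
Across all 180 domain points the two functions coincide.
verdict: equivalent


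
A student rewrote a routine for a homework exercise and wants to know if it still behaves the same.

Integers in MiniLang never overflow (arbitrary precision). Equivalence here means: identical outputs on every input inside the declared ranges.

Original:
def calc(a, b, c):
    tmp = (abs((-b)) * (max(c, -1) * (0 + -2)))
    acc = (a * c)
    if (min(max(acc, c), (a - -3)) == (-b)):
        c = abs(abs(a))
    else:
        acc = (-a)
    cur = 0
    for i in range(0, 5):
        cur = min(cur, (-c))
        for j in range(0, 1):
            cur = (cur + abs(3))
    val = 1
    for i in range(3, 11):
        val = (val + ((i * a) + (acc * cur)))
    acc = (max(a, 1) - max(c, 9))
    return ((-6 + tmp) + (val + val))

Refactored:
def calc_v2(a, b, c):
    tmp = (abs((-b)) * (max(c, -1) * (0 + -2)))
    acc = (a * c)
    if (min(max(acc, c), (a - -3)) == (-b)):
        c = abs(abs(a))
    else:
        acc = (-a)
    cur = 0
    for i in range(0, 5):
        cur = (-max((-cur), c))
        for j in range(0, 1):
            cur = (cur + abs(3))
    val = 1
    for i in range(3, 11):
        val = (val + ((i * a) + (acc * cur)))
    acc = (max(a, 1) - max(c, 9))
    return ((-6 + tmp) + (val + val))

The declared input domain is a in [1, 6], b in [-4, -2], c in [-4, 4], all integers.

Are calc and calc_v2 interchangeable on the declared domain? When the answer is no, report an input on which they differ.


Although min/max/abs usage differs, 162/162 inputs agree.
verdict: equivalent


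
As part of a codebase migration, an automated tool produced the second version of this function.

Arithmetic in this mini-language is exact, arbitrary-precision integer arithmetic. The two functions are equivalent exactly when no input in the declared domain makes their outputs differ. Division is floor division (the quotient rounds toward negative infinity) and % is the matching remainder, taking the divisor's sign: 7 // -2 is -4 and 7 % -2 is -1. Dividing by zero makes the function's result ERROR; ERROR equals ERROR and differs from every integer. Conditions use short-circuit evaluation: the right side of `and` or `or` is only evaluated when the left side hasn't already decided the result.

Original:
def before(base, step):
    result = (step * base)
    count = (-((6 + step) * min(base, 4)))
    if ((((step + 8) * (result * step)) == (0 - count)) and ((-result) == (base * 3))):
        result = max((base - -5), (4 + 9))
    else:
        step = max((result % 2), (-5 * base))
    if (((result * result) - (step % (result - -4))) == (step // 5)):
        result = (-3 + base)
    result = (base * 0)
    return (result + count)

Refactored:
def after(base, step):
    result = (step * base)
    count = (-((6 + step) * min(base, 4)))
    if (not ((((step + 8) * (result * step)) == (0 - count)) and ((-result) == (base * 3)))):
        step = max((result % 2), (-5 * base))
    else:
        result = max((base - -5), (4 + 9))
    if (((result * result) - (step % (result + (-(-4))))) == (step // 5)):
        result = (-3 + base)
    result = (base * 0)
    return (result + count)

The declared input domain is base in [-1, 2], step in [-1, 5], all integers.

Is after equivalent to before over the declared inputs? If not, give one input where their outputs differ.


This is a faithful refactor — boolean connective usage differs, and arithmetic usage differs, but the computed results match everywhere.
As a probe, take base=2, step=1: before runs result=2, then count=-14, then ((((step + 8) * (result * step)) == (0 - count)) and ((-result) == (base * 3))) is false, then step=0, then (((result * result) - (step % (result - -4))) == (step // 5)) is false, then result=0, then returns -14; after runs result=2, then count=-14, then (not ((((step + 8) * (result * step)) == (0 - count)) and ((-result) == (base * 3)))) is true, then step=0, then (((result * result) - (step % (result + (-(-4))))) == (step // 5)) is false, then result=0, then returns -14; both end at -14.
Across all 28 domain points the two functions coincide.
verdict: equivalent


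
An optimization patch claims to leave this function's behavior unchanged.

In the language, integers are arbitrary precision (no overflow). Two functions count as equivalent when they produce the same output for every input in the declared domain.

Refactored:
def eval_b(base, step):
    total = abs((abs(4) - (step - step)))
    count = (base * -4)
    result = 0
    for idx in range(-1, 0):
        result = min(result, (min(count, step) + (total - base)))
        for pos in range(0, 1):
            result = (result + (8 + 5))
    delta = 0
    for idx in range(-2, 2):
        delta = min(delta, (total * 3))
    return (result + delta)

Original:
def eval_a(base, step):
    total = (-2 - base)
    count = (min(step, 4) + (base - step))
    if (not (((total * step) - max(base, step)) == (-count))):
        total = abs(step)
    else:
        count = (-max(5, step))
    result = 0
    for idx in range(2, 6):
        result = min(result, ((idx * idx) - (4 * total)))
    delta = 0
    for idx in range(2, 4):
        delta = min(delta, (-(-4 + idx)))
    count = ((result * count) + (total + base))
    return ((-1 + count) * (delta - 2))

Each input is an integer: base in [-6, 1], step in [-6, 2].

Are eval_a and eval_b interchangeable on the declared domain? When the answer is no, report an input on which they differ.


Run the pair on base=-6, step=-6.
eval_a: total := 4 | count := -6 | (not (((total * step) - max(base, step)) == (-count))): true | total := 6 | result := 0 | iter idx=2: | result := -20 | iter idx=3: | result := -20 | iter idx=4: | result := -20 | iter idx=5: | result := -20 | delta := 0 | iter idx=2: | delta := 0 | iter idx=3: | delta := 0 | count := 120 | result -238
eval_b: total := 4 | count := 24 | result := 0 | iter idx=-1: | result := 0 | iter pos=0: | result := 13 | delta := 0 | iter idx=-2: | delta := 0 | iter idx=-1: | delta := 0 | iter idx=0: | delta := 0 | iter idx=1: | delta := 0 | result 13
-238 != 13, so the rewrite changes behavior.
verdict: not equivalent; witness: base=-6, step=-6


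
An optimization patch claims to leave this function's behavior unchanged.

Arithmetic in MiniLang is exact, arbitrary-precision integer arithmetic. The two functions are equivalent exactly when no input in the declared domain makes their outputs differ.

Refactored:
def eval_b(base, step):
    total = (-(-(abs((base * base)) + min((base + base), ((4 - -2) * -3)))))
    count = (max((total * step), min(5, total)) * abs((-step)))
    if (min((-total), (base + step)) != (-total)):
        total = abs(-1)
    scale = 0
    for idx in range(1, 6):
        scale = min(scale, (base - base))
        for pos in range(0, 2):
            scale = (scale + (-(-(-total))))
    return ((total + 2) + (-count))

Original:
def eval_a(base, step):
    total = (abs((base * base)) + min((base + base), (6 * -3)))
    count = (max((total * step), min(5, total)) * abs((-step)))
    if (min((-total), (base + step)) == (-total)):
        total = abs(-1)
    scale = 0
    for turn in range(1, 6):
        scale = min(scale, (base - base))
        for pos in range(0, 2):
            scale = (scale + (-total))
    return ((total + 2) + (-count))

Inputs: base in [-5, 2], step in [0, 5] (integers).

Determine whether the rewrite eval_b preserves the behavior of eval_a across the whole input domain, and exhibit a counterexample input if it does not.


Evaluate both at base=-5, step=0.
eval_a: total := 7 | count := 0 | (min((-total), (base + step)) == (-total)): true | total := 1 | scale := 0 | iter turn=1: | scale := 0 | iter pos=0: | scale := -1 | iter pos=1: | scale := -2 | iter turn=2: | scale := -2 | iter pos=0: | scale := -3 | iter pos=1: | scale := -4 | iter turn=3: | scale := -4 | iter pos=0: | scale := -5 | iter pos=1: | scale := -6 | iter turn=4: | scale := -6 | iter pos=0: | scale := -7 | iter pos=1: | scale := -8 | iter turn=5: | scale := -8 | iter pos=0: | scale := -9 | iter pos=1: | scale := -10 | result 3
eval_b: total := 7 | count := 0 | (min((-total), (base + step)) != (-total)): false | scale := 0 | iter idx=1: | scale := 0 | iter pos=0: | scale := -7 | iter pos=1: | scale := -14 | iter idx=2: | scale := -14 | iter pos=0: | scale := -21 | iter pos=1: | scale := -28 | iter idx=3: | scale := -28 | iter pos=0: | scale := -35 | iter pos=1: | scale := -42 | iter idx=4: | scale := -42 | iter pos=0: | scale := -49 | iter pos=1: | scale := -56 | iter idx=5: | scale := -56 | iter pos=0: | scale := -63 | iter pos=1: | scale := -70 | result 9
3 against 9: the behavior changed.
verdict: not equivalent; witness: base=-5, step=0


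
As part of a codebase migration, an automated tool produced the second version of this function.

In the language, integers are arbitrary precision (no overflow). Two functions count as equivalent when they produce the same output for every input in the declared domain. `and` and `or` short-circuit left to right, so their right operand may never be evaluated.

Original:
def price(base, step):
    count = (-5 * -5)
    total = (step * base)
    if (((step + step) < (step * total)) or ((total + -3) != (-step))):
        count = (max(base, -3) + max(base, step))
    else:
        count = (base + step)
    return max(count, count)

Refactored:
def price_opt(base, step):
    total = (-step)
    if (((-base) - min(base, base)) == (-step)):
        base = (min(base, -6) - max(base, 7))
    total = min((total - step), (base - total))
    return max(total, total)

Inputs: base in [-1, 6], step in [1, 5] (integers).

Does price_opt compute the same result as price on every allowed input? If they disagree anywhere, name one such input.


The rewrite breaks on base=-1, step=1, where the results are 0 and -2.
price: count becomes 25; next total becomes -1; next (((step + step) < (step * total)) or ((total + -3) != (-step))) evaluates to true; next count becomes 0; next final value 0
price_opt: total becomes -1; next (((-base) - min(base, base)) == (-step)) evaluates to false; next total becomes -2; next final value -2
verdict: not equivalent; witness: base=-1, step=1


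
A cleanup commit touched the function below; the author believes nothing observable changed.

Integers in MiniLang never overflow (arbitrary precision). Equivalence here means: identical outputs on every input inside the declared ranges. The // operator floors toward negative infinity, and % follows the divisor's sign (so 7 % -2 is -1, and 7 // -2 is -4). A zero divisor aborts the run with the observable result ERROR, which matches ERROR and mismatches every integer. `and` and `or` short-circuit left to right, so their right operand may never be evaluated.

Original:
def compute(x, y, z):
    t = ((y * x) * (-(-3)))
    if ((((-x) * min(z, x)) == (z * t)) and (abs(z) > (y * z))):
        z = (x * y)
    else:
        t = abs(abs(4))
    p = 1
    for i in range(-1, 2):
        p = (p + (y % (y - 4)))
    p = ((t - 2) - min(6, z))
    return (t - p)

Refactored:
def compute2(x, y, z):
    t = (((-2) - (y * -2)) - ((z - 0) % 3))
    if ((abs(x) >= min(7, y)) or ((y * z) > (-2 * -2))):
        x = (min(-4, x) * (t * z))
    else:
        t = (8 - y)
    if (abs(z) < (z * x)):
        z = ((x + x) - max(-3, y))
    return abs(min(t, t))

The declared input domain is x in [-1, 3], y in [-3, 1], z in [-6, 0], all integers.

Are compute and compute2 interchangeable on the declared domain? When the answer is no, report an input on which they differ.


These are not equivalent — on x=-1, y=-3, z=-6 the outputs split (-4 vs 8).
compute: t = 9; ((((-x) * min(z, x)) == (z * t)) and (abs(z) > (y * z))) -> false; t = 4; p = 1; [i=-1]; p = -2; [i=0]; p = -5; [i=1]; p = -8; p = 8; return -4
compute2: t = -8; ((abs(x) >= min(7, y)) or ((y * z) > (-2 * -2))) -> true; x = -192; (abs(z) < (z * x)) -> true; z = -381; return 8
verdict: not equivalent; witness: x=-1, y=-3, z=-6


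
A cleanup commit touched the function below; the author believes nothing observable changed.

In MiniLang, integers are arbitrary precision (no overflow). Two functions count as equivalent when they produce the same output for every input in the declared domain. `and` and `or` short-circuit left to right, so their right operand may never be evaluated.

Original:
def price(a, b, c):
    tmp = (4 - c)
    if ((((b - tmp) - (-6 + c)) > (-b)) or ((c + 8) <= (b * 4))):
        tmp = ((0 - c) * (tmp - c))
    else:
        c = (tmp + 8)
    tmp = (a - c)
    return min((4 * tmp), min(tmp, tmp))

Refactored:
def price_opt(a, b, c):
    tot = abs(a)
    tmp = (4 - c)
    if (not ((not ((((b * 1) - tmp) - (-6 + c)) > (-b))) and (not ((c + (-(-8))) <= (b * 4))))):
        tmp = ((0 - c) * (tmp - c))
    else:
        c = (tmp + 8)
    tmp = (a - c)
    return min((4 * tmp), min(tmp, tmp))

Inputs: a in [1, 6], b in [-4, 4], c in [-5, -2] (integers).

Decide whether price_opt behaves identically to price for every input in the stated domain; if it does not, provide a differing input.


Behavior is preserved: although local variable names differ; also min/max/abs usage differs; also statement counts differ; also arithmetic usage differs; also constant usage differs; also boolean connective usage differs, the outputs never diverge.
Tracing a=3, b=-1, c=-5: price: tmp = 9; ((((b - tmp) - (-6 + c)) > (-b)) or ((c + 8) <= (b * 4))) -> false; c = 17; tmp = -14; return -56 | price_opt: tot = 3; tmp = 9; (not ((not ((((b * 1) - tmp) - (-6 + c)) > (-b))) and (not ((c + (-(-8))) <= (b * 4))))) -> false; c = 17; tmp = -14; return -56 — matching result -56.
Across all 216 domain points the two functions coincide.
verdict: equivalent


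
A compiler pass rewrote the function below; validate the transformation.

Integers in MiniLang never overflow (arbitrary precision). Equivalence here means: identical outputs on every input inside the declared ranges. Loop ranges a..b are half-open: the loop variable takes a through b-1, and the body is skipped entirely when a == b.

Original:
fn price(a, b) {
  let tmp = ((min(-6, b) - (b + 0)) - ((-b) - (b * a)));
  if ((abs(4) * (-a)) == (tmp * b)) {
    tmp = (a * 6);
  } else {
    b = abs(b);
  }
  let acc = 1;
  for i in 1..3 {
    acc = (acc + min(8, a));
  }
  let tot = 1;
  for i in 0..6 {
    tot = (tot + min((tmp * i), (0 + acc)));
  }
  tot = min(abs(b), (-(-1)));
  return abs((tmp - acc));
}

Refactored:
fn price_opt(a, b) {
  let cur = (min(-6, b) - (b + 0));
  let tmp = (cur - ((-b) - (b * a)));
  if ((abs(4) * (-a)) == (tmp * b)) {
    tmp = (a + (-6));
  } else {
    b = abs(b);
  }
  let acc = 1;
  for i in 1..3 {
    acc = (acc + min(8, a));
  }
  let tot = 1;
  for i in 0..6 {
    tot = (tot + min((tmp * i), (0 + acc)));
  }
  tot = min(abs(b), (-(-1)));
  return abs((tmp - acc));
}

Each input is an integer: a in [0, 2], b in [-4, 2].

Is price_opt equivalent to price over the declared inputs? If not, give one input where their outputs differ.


Not equivalent: a=0, b=0 separates them (1 vs 7).
price: tmp becomes -6; next ((abs(4) * (-a)) == (tmp * b)) evaluates to true; next tmp becomes 0; next acc becomes 1; next at i=1:; next acc becomes 1; next at i=2:; next acc becomes 1; next tot becomes 1; next at i=0:; next tot becomes 1; next at i=1:; next tot becomes 1; next at i=2:; next tot becomes 1; next at i=3:; next tot becomes 1; next at i=4:; next tot becomes 1; next at i=5:; next tot becomes 1; next tot becomes 0; next final value 1
price_opt: cur becomes -6; next tmp becomes -6; next ((abs(4) * (-a)) == (tmp * b)) evaluates to true; next tmp becomes -6; next acc becomes 1; next at i=1:; next acc becomes 1; next at i=2:; next acc becomes 1; next tot becomes 1; next at i=0:; next tot becomes 1; next at i=1:; next tot becomes -5; next at i=2:; next tot becomes -17; next at i=3:; next tot becomes -35; next at i=4:; next tot becomes -59; next at i=5:; next tot becomes -89; next tot becomes 0; next final value 7
verdict: not equivalent; witness: a=0, b=0


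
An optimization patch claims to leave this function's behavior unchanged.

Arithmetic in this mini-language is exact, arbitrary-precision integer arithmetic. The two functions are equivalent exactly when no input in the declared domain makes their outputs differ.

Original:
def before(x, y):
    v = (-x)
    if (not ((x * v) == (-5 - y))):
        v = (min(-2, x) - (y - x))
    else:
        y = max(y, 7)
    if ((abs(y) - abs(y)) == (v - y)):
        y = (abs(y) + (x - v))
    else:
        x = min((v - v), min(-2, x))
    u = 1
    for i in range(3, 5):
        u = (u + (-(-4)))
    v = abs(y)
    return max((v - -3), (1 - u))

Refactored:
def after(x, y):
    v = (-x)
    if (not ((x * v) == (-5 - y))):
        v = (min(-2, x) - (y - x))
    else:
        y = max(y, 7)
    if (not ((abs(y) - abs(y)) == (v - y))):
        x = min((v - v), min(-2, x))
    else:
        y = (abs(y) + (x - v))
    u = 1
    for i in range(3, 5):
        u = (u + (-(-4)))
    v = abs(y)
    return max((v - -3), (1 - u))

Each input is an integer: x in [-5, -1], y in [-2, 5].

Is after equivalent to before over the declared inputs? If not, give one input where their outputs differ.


Side by side, the visible changes include: boolean connective usage differs.
As a probe, take x=-3, y=3: before runs v = 3; (not ((x * v) == (-5 - y))) -> true; v = -9; ((abs(y) - abs(y)) == (v - y)) -> false; x = -3; u = 1; [i=3]; u = 5; [i=4]; u = 9; v = 3; return 6; after runs v = 3; (not ((x * v) == (-5 - y))) -> true; v = -9; (not ((abs(y) - abs(y)) == (v - y))) -> true; x = -3; u = 1; [i=3]; u = 5; [i=4]; u = 9; v = 3; return 6; both end at 6.
Checked all 40 inputs in the declared domain: the outputs agree on every one.
verdict: equivalent


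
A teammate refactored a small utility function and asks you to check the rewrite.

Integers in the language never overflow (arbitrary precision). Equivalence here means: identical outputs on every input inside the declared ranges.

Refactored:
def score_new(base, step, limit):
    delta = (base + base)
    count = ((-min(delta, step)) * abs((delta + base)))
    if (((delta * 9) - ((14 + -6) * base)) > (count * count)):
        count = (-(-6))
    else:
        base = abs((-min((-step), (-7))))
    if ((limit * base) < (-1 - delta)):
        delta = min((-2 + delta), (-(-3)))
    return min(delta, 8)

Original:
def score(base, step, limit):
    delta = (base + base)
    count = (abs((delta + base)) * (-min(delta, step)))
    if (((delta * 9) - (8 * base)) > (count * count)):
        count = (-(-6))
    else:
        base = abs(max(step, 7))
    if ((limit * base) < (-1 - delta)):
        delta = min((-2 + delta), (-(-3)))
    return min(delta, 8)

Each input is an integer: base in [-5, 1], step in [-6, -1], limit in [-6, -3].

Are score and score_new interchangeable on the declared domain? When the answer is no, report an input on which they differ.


Behavior is preserved: although constant usage differs, plus arithmetic usage differs, plus min/max/abs usage differs, the outputs never diverge.
Tracing base=-4, step=-1, limit=-5: score: delta becomes -8; next count becomes 96; next (((delta * 9) - (8 * base)) > (count * count)) evaluates to false; next base becomes 7; next ((limit * base) < (-1 - delta)) evaluates to true; next delta becomes -10; next final value -10 | score_new: delta becomes -8; next count becomes 96; next (((delta * 9) - ((14 + -6) * base)) > (count * count)) evaluates to false; next base becomes 7; next ((limit * base) < (-1 - delta)) evaluates to true; next delta becomes -10; next final value -10 — matching result -10.
Every one of the 168 inputs gives matching results.
verdict: equivalent


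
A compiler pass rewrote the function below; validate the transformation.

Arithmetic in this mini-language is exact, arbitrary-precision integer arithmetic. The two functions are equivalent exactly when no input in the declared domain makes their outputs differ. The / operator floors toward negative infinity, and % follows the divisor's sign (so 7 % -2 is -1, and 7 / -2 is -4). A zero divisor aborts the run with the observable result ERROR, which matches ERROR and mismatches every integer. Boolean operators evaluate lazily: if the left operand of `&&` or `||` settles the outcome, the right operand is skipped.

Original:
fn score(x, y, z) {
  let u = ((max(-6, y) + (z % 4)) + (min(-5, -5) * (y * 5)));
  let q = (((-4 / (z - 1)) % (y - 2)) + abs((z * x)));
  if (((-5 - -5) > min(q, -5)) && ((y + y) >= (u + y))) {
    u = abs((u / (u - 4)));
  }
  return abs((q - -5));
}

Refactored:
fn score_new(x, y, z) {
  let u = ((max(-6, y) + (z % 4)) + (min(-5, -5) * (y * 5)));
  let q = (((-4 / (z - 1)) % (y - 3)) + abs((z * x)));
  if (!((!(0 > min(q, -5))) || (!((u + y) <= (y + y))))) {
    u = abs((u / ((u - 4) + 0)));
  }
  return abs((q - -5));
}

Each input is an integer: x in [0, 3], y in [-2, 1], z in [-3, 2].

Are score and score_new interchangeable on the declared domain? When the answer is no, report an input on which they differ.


Take x=0, y=-2, z=-3.
score: u = 49; q = -3; (((-5 - -5) > min(q, -5)) && ((y + y) >= (u + y))) -> false; return 2
score_new: u = 49; q = -4; (!((!(0 > min(q, -5))) || (!((u + y) <= (y + y))))) -> false; return 1
2 against 1: the behavior changed.
verdict: not equivalent; witness: x=0, y=-2, z=-3


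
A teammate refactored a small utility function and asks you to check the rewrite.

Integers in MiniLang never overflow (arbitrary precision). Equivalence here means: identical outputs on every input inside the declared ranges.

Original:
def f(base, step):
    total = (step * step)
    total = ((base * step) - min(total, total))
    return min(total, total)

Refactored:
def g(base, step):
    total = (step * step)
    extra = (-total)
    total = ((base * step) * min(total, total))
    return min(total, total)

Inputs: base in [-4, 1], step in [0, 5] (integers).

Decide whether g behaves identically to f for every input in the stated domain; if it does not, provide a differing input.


base=-4, step=1 yields -5 from f but -4 from g.
verdict: not equivalent; witness: base=-4, step=1


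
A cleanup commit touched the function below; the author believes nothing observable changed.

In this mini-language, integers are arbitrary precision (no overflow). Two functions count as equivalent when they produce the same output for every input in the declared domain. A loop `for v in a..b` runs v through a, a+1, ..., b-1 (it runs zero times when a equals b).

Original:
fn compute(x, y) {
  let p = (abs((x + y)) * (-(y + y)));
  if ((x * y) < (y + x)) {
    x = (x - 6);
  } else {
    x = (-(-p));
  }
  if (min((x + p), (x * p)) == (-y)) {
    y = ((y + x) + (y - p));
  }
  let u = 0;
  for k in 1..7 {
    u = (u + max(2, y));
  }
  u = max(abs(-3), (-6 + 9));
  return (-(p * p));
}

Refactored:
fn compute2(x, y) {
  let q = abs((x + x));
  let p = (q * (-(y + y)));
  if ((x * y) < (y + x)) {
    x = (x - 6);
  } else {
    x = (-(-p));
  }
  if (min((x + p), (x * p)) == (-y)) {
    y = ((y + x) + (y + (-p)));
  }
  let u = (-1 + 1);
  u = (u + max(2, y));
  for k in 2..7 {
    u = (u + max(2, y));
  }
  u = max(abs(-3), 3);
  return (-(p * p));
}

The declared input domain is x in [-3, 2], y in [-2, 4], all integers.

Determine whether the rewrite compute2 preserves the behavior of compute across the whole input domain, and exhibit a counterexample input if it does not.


Run the pair on x=-3, y=-2.
compute: p := 20 | ((x * y) < (y + x)): false | x := 20 | (min((x + p), (x * p)) == (-y)): false | u := 0 | iter k=1: | u := 2 | iter k=2: | u := 4 | iter k=3: | u := 6 | iter k=4: | u := 8 | iter k=5: | u := 10 | iter k=6: | u := 12 | u := 3 | result -400
compute2: q := 6 | p := 24 | ((x * y) < (y + x)): false | x := 24 | (min((x + p), (x * p)) == (-y)): false | u := 0 | u := 2 | iter k=2: | u := 4 | iter k=3: | u := 6 | iter k=4: | u := 8 | iter k=5: | u := 10 | iter k=6: | u := 12 | u := 3 | result -576
-400 and -576 differ, so these are not the same function on this domain.
verdict: not equivalent; witness: x=-3, y=-2


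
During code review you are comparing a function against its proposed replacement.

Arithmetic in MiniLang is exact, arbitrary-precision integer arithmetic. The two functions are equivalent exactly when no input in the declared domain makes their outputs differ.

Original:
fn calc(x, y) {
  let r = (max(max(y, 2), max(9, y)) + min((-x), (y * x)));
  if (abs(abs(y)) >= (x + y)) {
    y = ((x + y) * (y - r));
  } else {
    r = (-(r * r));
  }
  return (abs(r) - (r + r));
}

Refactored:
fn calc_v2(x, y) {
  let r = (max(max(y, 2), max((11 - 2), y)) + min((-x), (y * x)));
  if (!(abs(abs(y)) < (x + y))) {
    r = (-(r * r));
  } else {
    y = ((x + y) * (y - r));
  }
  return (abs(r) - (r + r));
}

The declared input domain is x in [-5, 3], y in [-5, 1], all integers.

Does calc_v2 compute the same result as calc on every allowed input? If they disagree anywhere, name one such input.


Evaluate both at x=-5, y=-5.
calc: r = 14; (abs(abs(y)) >= (x + y)) -> true; y = 190; return -14
calc_v2: r = 14; (!(abs(abs(y)) < (x + y))) -> true; r = -196; return 588
-14 vs 588 — the two versions disagree here.
verdict: not equivalent; witness: x=-5, y=-5


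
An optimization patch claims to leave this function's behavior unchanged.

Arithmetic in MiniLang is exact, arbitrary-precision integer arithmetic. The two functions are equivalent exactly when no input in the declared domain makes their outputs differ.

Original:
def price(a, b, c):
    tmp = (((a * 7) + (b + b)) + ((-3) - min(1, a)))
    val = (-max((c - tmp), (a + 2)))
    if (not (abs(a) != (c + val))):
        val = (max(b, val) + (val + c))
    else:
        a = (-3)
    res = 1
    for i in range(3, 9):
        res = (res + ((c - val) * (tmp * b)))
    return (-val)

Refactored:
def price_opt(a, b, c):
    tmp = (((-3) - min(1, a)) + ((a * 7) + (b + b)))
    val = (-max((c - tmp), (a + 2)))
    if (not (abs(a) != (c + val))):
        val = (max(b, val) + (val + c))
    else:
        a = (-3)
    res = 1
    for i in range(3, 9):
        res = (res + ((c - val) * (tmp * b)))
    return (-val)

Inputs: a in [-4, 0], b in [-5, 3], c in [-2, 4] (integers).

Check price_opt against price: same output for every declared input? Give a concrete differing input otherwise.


The two versions differ — the changes include same computation, different form.
As a probe, take a=-3, b=2, c=4: price runs tmp=-17, then val=-21, then (not (abs(a) != (c + val))) is false, then a=-3, then res=1, then (i=3), then res=-849, then (i=4), then res=-1699, then (i=5), then res=-2549, then (i=6), then res=-3399, then (i=7), then res=-4249, then (i=8), then res=-5099, then returns 21; price_opt runs tmp=-17, then val=-21, then (not (abs(a) != (c + val))) is false, then a=-3, then res=1, then (i=3), then res=-849, then (i=4), then res=-1699, then (i=5), then res=-2549, then (i=6), then res=-3399, then (i=7), then res=-4249, then (i=8), then res=-5099, then returns 21; both end at 21.
Checked all 315 inputs in the declared domain: the outputs agree on every one.
verdict: equivalent
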